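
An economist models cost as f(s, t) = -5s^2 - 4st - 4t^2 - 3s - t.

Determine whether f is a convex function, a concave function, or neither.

concave

f is quadratic, so its Hessian is the constant matrix H = [[-10, -4], [-4, -8]].
det(H) = 64, tr(H) = -18.
det(H) > 0 and tr(H) < 0, so H is negative definite everywhere: concave.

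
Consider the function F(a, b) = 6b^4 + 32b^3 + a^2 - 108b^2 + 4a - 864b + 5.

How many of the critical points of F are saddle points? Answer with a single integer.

F separates as a function of a plus a function of b, so ∇F=0 decouples.
∂F/∂a = 2(a + 2) = 0 at a ∈ {-2}; ∂F/∂b = 24(b - 3)(b + 3)(b + 4) = 0 at b ∈ {-4, -3, 3}.
The Hessian is diagonal: diag(F_aa, F_bb). Second derivatives: F_aa(-2)=2; F_bb(-4)=168, F_bb(-3)=-144, F_bb(3)=1008.
Saddle points occur where the two diagonal entries have opposite signs: (-2, -3). Count: 1.

1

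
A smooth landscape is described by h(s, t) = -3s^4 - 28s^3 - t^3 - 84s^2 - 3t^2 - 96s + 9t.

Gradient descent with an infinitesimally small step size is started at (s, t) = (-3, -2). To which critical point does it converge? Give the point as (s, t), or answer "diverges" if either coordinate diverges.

(-2, -3)

h is separable, so gradient descent decouples: s follows -∂h/∂s, t follows -∂h/∂t.
∂h/∂s = -12(s + 1)(s + 2)(s + 4); at s=-3 this is -24, so s increases.
∂h/∂t = -3(t - 1)(t + 3); at t=-2 this is 9, so t decreases.
s converges to its nearest critical value -2 (a local min of the s-part); t converges to -3. The iterate converges to (-2, -3).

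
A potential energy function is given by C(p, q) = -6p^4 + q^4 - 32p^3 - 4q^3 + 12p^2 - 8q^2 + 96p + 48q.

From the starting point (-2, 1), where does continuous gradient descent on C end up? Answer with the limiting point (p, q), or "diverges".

(-1, -2)

C is separable, so gradient descent decouples: p follows -∂C/∂p, q follows -∂C/∂q.
∂C/∂p = -24(p - 1)(p + 1)(p + 4); at p=-2 this is -144, so p increases.
∂C/∂q = 4(q - 3)(q - 2)(q + 2); at q=1 this is 24, so q decreases.
p converges to its nearest critical value -1 (a local min of the p-part); q converges to -2. The iterate converges to (-1, -2).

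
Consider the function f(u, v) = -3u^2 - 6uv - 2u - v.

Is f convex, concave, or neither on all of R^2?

neither

f is quadratic, so its Hessian is the constant matrix H = [[-6, -6], [-6, 0]].
det(H) = -36, tr(H) = -6.
det(H) < 0, so H is indefinite: neither convex nor concave.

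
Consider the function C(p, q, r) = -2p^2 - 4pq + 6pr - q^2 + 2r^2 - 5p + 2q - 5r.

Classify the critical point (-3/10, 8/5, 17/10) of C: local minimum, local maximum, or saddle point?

The Hessian is constant: H = [[-4, -4, 6], [-4, -2, 0], [6, 0, 4]].
Leading principal minors: Δ₁ = -4, Δ₂ = -8, Δ₃ = 40.
The minors fit neither the all-positive nor the alternating-sign pattern, so H is indefinite: a saddle point.

saddle point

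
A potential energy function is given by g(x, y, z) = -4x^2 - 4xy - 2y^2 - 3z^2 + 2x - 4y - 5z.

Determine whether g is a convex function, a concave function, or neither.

g is quadratic, so its Hessian is the constant matrix H = [[-8, -4, 0], [-4, -4, 0], [0, 0, -6]].
Leading principal minors: -8, 16, -96.
Signs alternate −, +, − ⇒ H ≺ 0 ⇒ concave.

concave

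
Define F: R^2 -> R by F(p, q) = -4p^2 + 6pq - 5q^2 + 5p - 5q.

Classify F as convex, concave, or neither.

F is quadratic, so its Hessian is the constant matrix H = [[-8, 6], [6, -10]].
det(H) = 44, tr(H) = -18.
det(H) > 0 and tr(H) < 0, so H is negative definite everywhere: concave.

concave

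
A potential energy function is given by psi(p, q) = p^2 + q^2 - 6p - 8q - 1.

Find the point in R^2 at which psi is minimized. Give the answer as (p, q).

(3, 4)

psi(p,q) separates as A(p) + B(q) − 1, so its minimum is min A + min B − 1.
A'(p) = 2p - 6 vanishes at p ∈ {3}; B'(q) = 2q - 8 vanishes at q ∈ {4}.
Local minima of A (where A''>0): A(3)=-9. Local minima of B: B(4)=-16.
So the global minimum of psi is A(3) + B(4) − 1 = -9 − 16 − 1 = -26, attained at (3, 4).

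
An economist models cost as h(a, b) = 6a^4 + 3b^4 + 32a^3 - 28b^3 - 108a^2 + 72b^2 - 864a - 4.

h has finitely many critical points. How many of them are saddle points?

4

h separates as a function of a plus a function of b, so ∇h=0 decouples.
∂h/∂a = 24(a - 3)(a + 3)(a + 4) = 0 at a ∈ {-4, -3, 3}; ∂h/∂b = 12b(b - 4)(b - 3) = 0 at b ∈ {0, 3, 4}.
The Hessian is diagonal: diag(h_aa, h_bb). Second derivatives: h_aa(-4)=168, h_aa(-3)=-144, h_aa(3)=1008; h_bb(0)=144, h_bb(3)=-36, h_bb(4)=48.
Saddle points occur where the two diagonal entries have opposite signs: (-4, 3), (-3, 0), (-3, 4), (3, 3). Count: 4.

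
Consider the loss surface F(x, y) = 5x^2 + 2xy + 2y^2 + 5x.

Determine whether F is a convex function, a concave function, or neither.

convex

F is quadratic, so its Hessian is the constant matrix H = [[10, 2], [2, 4]].
det(H) = 36, tr(H) = 14.
det(H) > 0 and tr(H) > 0, so H is positive definite everywhere: convex.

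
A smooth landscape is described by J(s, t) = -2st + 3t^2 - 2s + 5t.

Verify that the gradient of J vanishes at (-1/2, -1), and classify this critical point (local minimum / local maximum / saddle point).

∇J = (-2t - 2, -2s + 6t + 5); substituting (-1/2, -1) gives ∇J = (0, 0), so (-1/2, -1) is indeed a critical point.
The Hessian of J is constant: H = [[0, -2], [-2, 6]].
det(H) = 0·6 − (-2)² = -4.
Since det(H) < 0, H is indefinite and the critical point is a saddle point.

saddle point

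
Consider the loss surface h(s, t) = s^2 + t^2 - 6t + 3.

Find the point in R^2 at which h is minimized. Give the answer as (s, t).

h(s,t) separates as P(s) + Q(t) + 3, so its minimum is min P + min Q + 3.
P'(s) = 2s vanishes at s ∈ {0}; Q'(t) = 2(t - 3) vanishes at t ∈ {3}.
Local minima of P (where P''>0): P(0)=0. Local minima of Q: Q(3)=-9.
So the global minimum of h is P(0) + Q(3) + 3 = 0 − 9 + 3 = -6, attained at (0, 3).

(0, 3)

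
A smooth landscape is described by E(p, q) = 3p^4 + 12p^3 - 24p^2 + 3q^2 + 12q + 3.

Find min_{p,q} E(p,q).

-393

E(p,q) separates as A(p) + B(q) + 3, so its minimum is min A + min B + 3.
A'(p) = 12p(p - 1)(p + 4) vanishes at p ∈ {-4, 0, 1}; B'(q) = 6q + 12 vanishes at q ∈ {-2}.
Local minima of A (where A''>0): A(-4)=-384, A(1)=-9. Local minima of B: B(-2)=-12.
So the global minimum of E is A(-4) + B(-2) + 3 = -384 − 12 + 3 = -393, attained at (-4, -2).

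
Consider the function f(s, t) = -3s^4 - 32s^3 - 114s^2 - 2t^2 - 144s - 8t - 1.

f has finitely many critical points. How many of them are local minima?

f separates as a function of s plus a function of t, so ∇f=0 decouples.
∂f/∂s = -12(s + 1)(s + 3)(s + 4) = 0 at s ∈ {-4, -3, -1}; ∂f/∂t = -4(t + 2) = 0 at t ∈ {-2}.
The Hessian is diagonal: diag(f_ss, f_tt). Second derivatives: f_ss(-4)=-36, f_ss(-3)=24, f_ss(-1)=-72; f_tt(-2)=-4.
Local minima occur where both diagonal entries positive: none. Count: 0.

0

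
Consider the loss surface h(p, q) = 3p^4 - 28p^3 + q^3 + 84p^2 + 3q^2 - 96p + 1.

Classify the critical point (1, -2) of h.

saddle point

The mixed partial ∂²h/∂p∂q is 0, so the Hessian at any point is diag(h_pp, h_qq) = diag(12(3p^2 - 14p + 14), 6(q + 1)).
At (1, -2): H = diag(36, -6).
The eigenvalues have opposite signs, so H is indefinite: a saddle point.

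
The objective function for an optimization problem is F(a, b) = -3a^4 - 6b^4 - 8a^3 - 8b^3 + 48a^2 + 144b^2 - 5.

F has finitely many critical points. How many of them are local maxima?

F separates as a function of a plus a function of b, so ∇F=0 decouples.
∂F/∂a = -12a(a - 2)(a + 4) = 0 at a ∈ {-4, 0, 2}; ∂F/∂b = -24b(b - 3)(b + 4) = 0 at b ∈ {-4, 0, 3}.
The Hessian is diagonal: diag(F_aa, F_bb). Second derivatives: F_aa(-4)=-288, F_aa(0)=96, F_aa(2)=-144; F_bb(-4)=-672, F_bb(0)=288, F_bb(3)=-504.
Local maxima occur where both diagonal entries negative: (-4, -4), (-4, 3), (2, -4), (2, 3). Count: 4.

4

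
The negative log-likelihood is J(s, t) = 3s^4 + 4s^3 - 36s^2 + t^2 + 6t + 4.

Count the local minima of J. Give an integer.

J separates as a function of s plus a function of t, so ∇J=0 decouples.
∂J/∂s = 12s(s - 2)(s + 3) = 0 at s ∈ {-3, 0, 2}; ∂J/∂t = 2(t + 3) = 0 at t ∈ {-3}.
The Hessian is diagonal: diag(J_ss, J_tt). Second derivatives: J_ss(-3)=180, J_ss(0)=-72, J_ss(2)=120; J_tt(-3)=2.
Local minima occur where both diagonal entries positive: (-3, -3), (2, -3). Count: 2.

2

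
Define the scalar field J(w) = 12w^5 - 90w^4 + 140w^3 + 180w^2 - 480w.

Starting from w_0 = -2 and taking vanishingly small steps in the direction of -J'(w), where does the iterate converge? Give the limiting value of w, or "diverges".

J'(w) = 60(w - 4)(w - 2)(w - 1)(w + 1), so J'(-2) = 4320.
Gradient descent moves in the -J' direction, i.e. w is decreasing.
There is no critical point below w=-2, and J' keeps the same sign, so the iterate runs off to −∞.

diverges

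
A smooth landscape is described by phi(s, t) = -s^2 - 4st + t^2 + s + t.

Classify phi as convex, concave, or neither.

phi is quadratic, so its Hessian is the constant matrix H = [[-2, -4], [-4, 2]].
det(H) = -20, tr(H) = 0.
det(H) < 0, so H is indefinite: neither convex nor concave.

neither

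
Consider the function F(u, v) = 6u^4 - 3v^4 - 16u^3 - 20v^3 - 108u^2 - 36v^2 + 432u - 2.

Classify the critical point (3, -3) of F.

The mixed partial ∂²F/∂u∂v is 0, so the Hessian at any point is diag(F_uu, F_vv) = diag(24(3u^2 - 4u - 9), -12(3v^2 + 10v + 6)).
At (3, -3): H = diag(144, -36).
The eigenvalues have opposite signs, so H is indefinite: a saddle point.

saddle point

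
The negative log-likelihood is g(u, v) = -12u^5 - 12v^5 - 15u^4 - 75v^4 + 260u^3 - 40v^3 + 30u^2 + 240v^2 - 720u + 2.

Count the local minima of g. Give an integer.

4

g separates as a function of u plus a function of v, so ∇g=0 decouples.
∂g/∂u = -60(u - 3)(u - 1)(u + 1)(u + 4) = 0 at u ∈ {-4, -1, 1, 3}; ∂g/∂v = -60v(v - 1)(v + 2)(v + 4) = 0 at v ∈ {-4, -2, 0, 1}.
The Hessian is diagonal: diag(g_uu, g_vv). Second derivatives: g_uu(-4)=6300, g_uu(-1)=-1440, g_uu(1)=1200, g_uu(3)=-3360; g_vv(-4)=2400, g_vv(-2)=-720, g_vv(0)=480, g_vv(1)=-900.
Local minima occur where both diagonal entries positive: (-4, -4), (-4, 0), (1, -4), (1, 0). Count: 4.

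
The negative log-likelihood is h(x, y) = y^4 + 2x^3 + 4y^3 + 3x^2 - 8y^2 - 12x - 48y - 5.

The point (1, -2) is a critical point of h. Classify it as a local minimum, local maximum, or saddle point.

saddle point

The mixed partial ∂²h/∂x∂y is 0, so the Hessian at any point is diag(h_xx, h_yy) = diag(6(2x + 1), 4(3y^2 + 6y - 4)).
At (1, -2): H = diag(18, -16).
The eigenvalues have opposite signs, so H is indefinite: a saddle point.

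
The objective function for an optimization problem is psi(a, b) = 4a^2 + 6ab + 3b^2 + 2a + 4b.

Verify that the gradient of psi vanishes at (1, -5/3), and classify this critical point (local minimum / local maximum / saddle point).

local minimum

∇psi = (8a + 6b + 2, 6a + 6b + 4); substituting (1, -5/3) gives ∇psi = (0, 0), so (1, -5/3) is indeed a critical point.
The Hessian of psi is constant: H = [[8, 6], [6, 6]].
det(H) = 8·6 − 6² = 12.
det(H) > 0 and tr(H) = 14 > 0, so H is positive definite and the point is a local minimum.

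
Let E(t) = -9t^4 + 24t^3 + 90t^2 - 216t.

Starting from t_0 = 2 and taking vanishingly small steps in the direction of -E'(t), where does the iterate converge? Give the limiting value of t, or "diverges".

E'(t) = -36(t - 3)(t - 1)(t + 2), so E'(2) = 144.
Gradient descent moves in the -E' direction, i.e. t is decreasing.
The nearest critical point in that direction is t = 1, where E'' = 216 > 0 (a local minimum). The iterate converges there.

1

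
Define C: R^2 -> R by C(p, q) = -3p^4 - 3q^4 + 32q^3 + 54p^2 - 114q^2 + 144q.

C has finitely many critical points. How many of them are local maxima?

4

C separates as a function of p plus a function of q, so ∇C=0 decouples.
∂C/∂p = -12p(p - 3)(p + 3) = 0 at p ∈ {-3, 0, 3}; ∂C/∂q = -12(q - 4)(q - 3)(q - 1) = 0 at q ∈ {1, 3, 4}.
The Hessian is diagonal: diag(C_pp, C_qq). Second derivatives: C_pp(-3)=-216, C_pp(0)=108, C_pp(3)=-216; C_qq(1)=-72, C_qq(3)=24, C_qq(4)=-36.
Local maxima occur where both diagonal entries negative: (-3, 1), (-3, 4), (3, 1), (3, 4). Count: 4.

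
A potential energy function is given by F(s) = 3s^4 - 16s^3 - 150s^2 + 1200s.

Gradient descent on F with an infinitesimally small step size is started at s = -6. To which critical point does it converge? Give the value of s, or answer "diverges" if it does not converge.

-5

F'(s) = 12(s - 5)(s - 4)(s + 5), so F'(-6) = -1320.
Gradient descent moves in the -F' direction, i.e. s is increasing.
The nearest critical point in that direction is s = -5, where F'' = 1080 > 0 (a local minimum). The iterate converges there.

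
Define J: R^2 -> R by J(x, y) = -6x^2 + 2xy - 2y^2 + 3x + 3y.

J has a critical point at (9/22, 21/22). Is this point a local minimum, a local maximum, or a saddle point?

The Hessian of J is constant: H = [[-12, 2], [2, -4]].
det(H) = (-12)·(-4) − 2² = 44.
det(H) > 0 and tr(H) = -16 < 0, so H is negative definite and the point is a local maximum.

local maximum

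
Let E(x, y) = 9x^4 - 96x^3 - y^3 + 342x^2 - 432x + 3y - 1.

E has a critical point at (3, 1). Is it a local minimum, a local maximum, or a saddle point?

local maximum

The mixed partial ∂²E/∂x∂y is 0, so the Hessian at any point is diag(E_xx, E_yy) = diag(36(3x^2 - 16x + 19), -6y).
At (3, 1): H = diag(-72, -6).
Both eigenvalues are negative, so H is negative definite: a local maximum.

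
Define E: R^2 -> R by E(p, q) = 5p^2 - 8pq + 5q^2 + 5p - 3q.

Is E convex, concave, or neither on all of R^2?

E is quadratic, so its Hessian is the constant matrix H = [[10, -8], [-8, 10]].
det(H) = 36, tr(H) = 20.
det(H) > 0 and tr(H) > 0, so H is positive definite everywhere: convex.

convex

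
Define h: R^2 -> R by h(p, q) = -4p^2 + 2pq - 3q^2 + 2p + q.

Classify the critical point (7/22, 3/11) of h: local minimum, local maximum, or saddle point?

local maximum

The Hessian of h is constant: H = [[-8, 2], [2, -6]].
det(H) = (-8)·(-6) − 2² = 44.
det(H) > 0 and tr(H) = -14 < 0, so H is negative definite and the point is a local maximum.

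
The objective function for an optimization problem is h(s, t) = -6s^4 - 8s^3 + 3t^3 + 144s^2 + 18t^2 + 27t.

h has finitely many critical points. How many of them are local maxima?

h separates as a function of s plus a function of t, so ∇h=0 decouples.
∂h/∂s = -24s(s - 3)(s + 4) = 0 at s ∈ {-4, 0, 3}; ∂h/∂t = 9(t + 1)(t + 3) = 0 at t ∈ {-3, -1}.
The Hessian is diagonal: diag(h_ss, h_tt). Second derivatives: h_ss(-4)=-672, h_ss(0)=288, h_ss(3)=-504; h_tt(-3)=-18, h_tt(-1)=18.
Local maxima occur where both diagonal entries negative: (-4, -3), (3, -3). Count: 2.

2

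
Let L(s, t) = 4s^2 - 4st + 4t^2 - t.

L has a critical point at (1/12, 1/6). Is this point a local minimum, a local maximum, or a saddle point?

local minimum

The Hessian of L is constant: H = [[8, -4], [-4, 8]].
det(H) = 8·8 − (-4)² = 48.
det(H) > 0 and tr(H) = 16 > 0, so H is positive definite and the point is a local minimum.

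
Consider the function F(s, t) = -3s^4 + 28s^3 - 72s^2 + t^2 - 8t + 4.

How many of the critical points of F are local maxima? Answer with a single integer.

F separates as a function of s plus a function of t, so ∇F=0 decouples.
∂F/∂s = -12s(s - 4)(s - 3) = 0 at s ∈ {0, 3, 4}; ∂F/∂t = 2(t - 4) = 0 at t ∈ {4}.
The Hessian is diagonal: diag(F_ss, F_tt). Second derivatives: F_ss(0)=-144, F_ss(3)=36, F_ss(4)=-48; F_tt(4)=2.
Local maxima occur where both diagonal entries negative: none. Count: 0.

0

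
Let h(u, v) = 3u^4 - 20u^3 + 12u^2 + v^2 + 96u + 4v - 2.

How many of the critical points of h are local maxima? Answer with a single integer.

h separates as a function of u plus a function of v, so ∇h=0 decouples.
∂h/∂u = 12(u - 4)(u - 2)(u + 1) = 0 at u ∈ {-1, 2, 4}; ∂h/∂v = 2(v + 2) = 0 at v ∈ {-2}.
The Hessian is diagonal: diag(h_uu, h_vv). Second derivatives: h_uu(-1)=180, h_uu(2)=-72, h_uu(4)=120; h_vv(-2)=2.
Local maxima occur where both diagonal entries negative: none. Count: 0.

0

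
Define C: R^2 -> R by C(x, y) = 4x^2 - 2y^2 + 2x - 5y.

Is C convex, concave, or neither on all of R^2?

neither

C is quadratic, so its Hessian is the constant matrix H = [[8, 0], [0, -4]].
det(H) = -32, tr(H) = 4.
det(H) < 0, so H is indefinite: neither convex nor concave.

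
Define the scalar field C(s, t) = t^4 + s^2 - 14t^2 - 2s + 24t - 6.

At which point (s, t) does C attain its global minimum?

C(s,t) separates as P(s) + Q(t) − 6, so its minimum is min P + min Q − 6.
P'(s) = 2s - 2 vanishes at s ∈ {1}; Q'(t) = 4(t - 2)(t - 1)(t + 3) vanishes at t ∈ {-3, 1, 2}.
Local minima of P (where P''>0): P(1)=-1. Local minima of Q: Q(-3)=-117, Q(2)=8.
So the global minimum of C is P(1) + Q(-3) − 6 = -1 − 117 − 6 = -124, attained at (1, -3).

(1, -3)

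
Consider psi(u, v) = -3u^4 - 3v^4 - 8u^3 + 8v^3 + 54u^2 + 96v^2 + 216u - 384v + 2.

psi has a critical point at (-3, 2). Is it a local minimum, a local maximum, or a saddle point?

saddle point

The mixed partial ∂²psi/∂u∂v is 0, so the Hessian at any point is diag(psi_uu, psi_vv) = diag(12(-3u^2 - 4u + 9), 12(-3v^2 + 4v + 16)).
At (-3, 2): H = diag(-72, 144).
The eigenvalues have opposite signs, so H is indefinite: a saddle point.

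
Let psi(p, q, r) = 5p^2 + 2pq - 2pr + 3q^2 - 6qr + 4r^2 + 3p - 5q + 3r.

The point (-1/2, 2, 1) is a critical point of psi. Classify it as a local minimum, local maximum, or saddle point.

local minimum

The Hessian is constant: H = [[10, 2, -2], [2, 6, -6], [-2, -6, 8]].
Leading principal minors: Δ₁ = 10, Δ₂ = 56, Δ₃ = 112.
All leading minors are positive, so H is positive definite: a local minimum.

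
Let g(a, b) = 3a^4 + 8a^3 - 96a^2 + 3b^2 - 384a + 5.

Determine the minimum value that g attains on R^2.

-1787

g(a,b) separates as P(a) + Q(b) + 5, so its minimum is min P + min Q + 5.
P'(a) = 12(a - 4)(a + 2)(a + 4) vanishes at a ∈ {-4, -2, 4}; Q'(b) = 6b vanishes at b ∈ {0}.
Local minima of P (where P''>0): P(-4)=256, P(4)=-1792. Local minima of Q: Q(0)=0.
So the global minimum of g is P(4) + Q(0) + 5 = -1792 + 0 + 5 = -1787, attained at (4, 0).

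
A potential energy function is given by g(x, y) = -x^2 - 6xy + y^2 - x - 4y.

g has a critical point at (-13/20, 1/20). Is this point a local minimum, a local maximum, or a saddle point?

saddle point

The Hessian of g is constant: H = [[-2, -6], [-6, 2]].
det(H) = (-2)·2 − (-6)² = -40.
Since det(H) < 0, H is indefinite and the critical point is a saddle point.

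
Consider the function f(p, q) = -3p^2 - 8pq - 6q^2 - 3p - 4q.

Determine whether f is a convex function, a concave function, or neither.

concave

f is quadratic, so its Hessian is the constant matrix H = [[-6, -8], [-8, -12]].
det(H) = 8, tr(H) = -18.
det(H) > 0 and tr(H) < 0, so H is negative definite everywhere: concave.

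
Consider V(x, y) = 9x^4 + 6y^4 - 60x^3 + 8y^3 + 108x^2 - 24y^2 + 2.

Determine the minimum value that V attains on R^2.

V(x,y) separates as P(x) + Q(y) + 2, so its minimum is min P + min Q + 2.
P'(x) = 36x(x - 3)(x - 2) vanishes at x ∈ {0, 2, 3}; Q'(y) = 24y(y - 1)(y + 2) vanishes at y ∈ {-2, 0, 1}.
Local minima of P (where P''>0): P(0)=0, P(3)=81. Local minima of Q: Q(-2)=-64, Q(1)=-10.
So the global minimum of V is P(0) + Q(-2) + 2 = 0 − 64 + 2 = -62, attained at (0, -2).

-62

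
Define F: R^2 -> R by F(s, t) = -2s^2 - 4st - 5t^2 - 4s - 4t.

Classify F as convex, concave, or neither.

F is quadratic, so its Hessian is the constant matrix H = [[-4, -4], [-4, -10]].
det(H) = 24, tr(H) = -14.
det(H) > 0 and tr(H) < 0, so H is negative definite everywhere: concave.

concave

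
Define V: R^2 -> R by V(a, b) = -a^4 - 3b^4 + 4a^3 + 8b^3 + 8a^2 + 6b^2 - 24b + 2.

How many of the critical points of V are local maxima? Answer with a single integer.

V separates as a function of a plus a function of b, so ∇V=0 decouples.
∂V/∂a = -4a(a - 4)(a + 1) = 0 at a ∈ {-1, 0, 4}; ∂V/∂b = -12(b - 2)(b - 1)(b + 1) = 0 at b ∈ {-1, 1, 2}.
The Hessian is diagonal: diag(V_aa, V_bb). Second derivatives: V_aa(-1)=-20, V_aa(0)=16, V_aa(4)=-80; V_bb(-1)=-72, V_bb(1)=24, V_bb(2)=-36.
Local maxima occur where both diagonal entries negative: (-1, -1), (-1, 2), (4, -1), (4, 2). Count: 4.

4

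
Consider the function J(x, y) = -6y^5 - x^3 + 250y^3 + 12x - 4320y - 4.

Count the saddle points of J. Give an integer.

4

J separates as a function of x plus a function of y, so ∇J=0 decouples.
∂J/∂x = -3(x - 2)(x + 2) = 0 at x ∈ {-2, 2}; ∂J/∂y = -30(y - 4)(y - 3)(y + 3)(y + 4) = 0 at y ∈ {-4, -3, 3, 4}.
The Hessian is diagonal: diag(J_xx, J_yy). Second derivatives: J_xx(-2)=12, J_xx(2)=-12; J_yy(-4)=1680, J_yy(-3)=-1260, J_yy(3)=1260, J_yy(4)=-1680.
Saddle points occur where the two diagonal entries have opposite signs: (-2, -3), (-2, 4), (2, -4), (2, 3). Count: 4.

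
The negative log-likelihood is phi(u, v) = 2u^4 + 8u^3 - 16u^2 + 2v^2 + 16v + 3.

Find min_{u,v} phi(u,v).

-285

phi(u,v) separates as P(u) + Q(v) + 3, so its minimum is min P + min Q + 3.
P'(u) = 8u(u - 1)(u + 4) vanishes at u ∈ {-4, 0, 1}; Q'(v) = 4v + 16 vanishes at v ∈ {-4}.
Local minima of P (where P''>0): P(-4)=-256, P(1)=-6. Local minima of Q: Q(-4)=-32.
So the global minimum of phi is P(-4) + Q(-4) + 3 = -256 − 32 + 3 = -285, attained at (-4, -4).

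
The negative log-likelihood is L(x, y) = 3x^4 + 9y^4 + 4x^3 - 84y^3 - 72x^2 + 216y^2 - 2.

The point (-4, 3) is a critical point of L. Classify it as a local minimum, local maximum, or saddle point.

The mixed partial ∂²L/∂x∂y is 0, so the Hessian at any point is diag(L_xx, L_yy) = diag(12(3x^2 + 2x - 12), 36(3y^2 - 14y + 12)).
At (-4, 3): H = diag(336, -108).
The eigenvalues have opposite signs, so H is indefinite: a saddle point.

saddle point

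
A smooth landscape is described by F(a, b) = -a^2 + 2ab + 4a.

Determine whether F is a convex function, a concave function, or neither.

F is quadratic, so its Hessian is the constant matrix H = [[-2, 2], [2, 0]].
det(H) = -4, tr(H) = -2.
det(H) < 0, so H is indefinite: neither convex nor concave.

neither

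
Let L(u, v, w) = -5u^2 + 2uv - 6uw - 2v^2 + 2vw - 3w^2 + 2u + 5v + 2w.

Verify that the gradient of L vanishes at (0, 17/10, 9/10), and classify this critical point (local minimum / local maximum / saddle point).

∇L = (-10u + 2v - 6w + 2, 2u - 4v + 2w + 5, -6u + 2v - 6w + 2); substituting (0, 17/10, 9/10) gives ∇L = (0, 0, 0), so (0, 17/10, 9/10) is indeed a critical point.
The Hessian is constant: H = [[-10, 2, -6], [2, -4, 2], [-6, 2, -6]].
Leading principal minors: Δ₁ = -10, Δ₂ = 36, Δ₃ = -80.
The minors alternate sign starting negative (−, +, −), so H is negative definite: a local maximum.

local maximum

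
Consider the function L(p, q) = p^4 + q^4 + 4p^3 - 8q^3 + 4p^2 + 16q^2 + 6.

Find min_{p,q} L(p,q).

6

L(p,q) separates as A(p) + B(q) + 6, so its minimum is min A + min B + 6.
A'(p) = 4p(p + 1)(p + 2) vanishes at p ∈ {-2, -1, 0}; B'(q) = 4q(q - 4)(q - 2) vanishes at q ∈ {0, 2, 4}.
Local minima of A (where A''>0): A(-2)=0, A(0)=0. Local minima of B: B(0)=0, B(4)=0.
So the global minimum of L is A(-2) + B(0) + 6 = 0 + 0 + 6 = 6, attained at (-2, 0).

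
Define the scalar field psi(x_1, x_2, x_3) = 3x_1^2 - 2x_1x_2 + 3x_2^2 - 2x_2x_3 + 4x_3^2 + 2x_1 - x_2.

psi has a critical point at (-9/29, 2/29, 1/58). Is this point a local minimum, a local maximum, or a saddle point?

The Hessian is constant: H = [[6, -2, 0], [-2, 6, -2], [0, -2, 8]].
Leading principal minors: Δ₁ = 6, Δ₂ = 32, Δ₃ = 232.
All leading minors are positive, so H is positive definite: a local minimum.

local minimum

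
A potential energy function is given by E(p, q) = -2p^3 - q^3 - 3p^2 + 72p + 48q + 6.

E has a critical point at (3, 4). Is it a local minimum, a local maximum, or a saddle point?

local maximum

The mixed partial ∂²E/∂p∂q is 0, so the Hessian at any point is diag(E_pp, E_qq) = diag(-6(2p + 1), -6q).
At (3, 4): H = diag(-42, -24).
Both eigenvalues are negative, so H is negative definite: a local maximum.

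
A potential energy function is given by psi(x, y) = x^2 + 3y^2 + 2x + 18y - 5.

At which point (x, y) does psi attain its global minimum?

(-1, -3)

psi(x,y) separates as P(x) + Q(y) − 5, so its minimum is min P + min Q − 5.
P'(x) = 2x + 2 vanishes at x ∈ {-1}; Q'(y) = 6y + 18 vanishes at y ∈ {-3}.
Local minima of P (where P''>0): P(-1)=-1. Local minima of Q: Q(-3)=-27.
So the global minimum of psi is P(-1) + Q(-3) − 5 = -1 − 27 − 5 = -33, attained at (-1, -3).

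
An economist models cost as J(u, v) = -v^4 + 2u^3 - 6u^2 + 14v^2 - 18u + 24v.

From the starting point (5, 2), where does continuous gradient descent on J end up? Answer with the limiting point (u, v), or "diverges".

J is separable, so gradient descent decouples: u follows -∂J/∂u, v follows -∂J/∂v.
∂J/∂u = 6(u - 3)(u + 1); at u=5 this is 72, so u decreases.
∂J/∂v = -4(v - 3)(v + 1)(v + 2); at v=2 this is 48, so v decreases.
u converges to its nearest critical value 3 (a local min of the u-part); v converges to -1. The iterate converges to (3, -1).

(3, -1)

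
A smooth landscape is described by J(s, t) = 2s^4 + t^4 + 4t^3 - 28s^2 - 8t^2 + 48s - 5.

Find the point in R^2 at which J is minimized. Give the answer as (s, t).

(-3, -4)

J(s,t) separates as P(s) + Q(t) − 5, so its minimum is min P + min Q − 5.
P'(s) = 8(s - 2)(s - 1)(s + 3) vanishes at s ∈ {-3, 1, 2}; Q'(t) = 4t(t - 1)(t + 4) vanishes at t ∈ {-4, 0, 1}.
Local minima of P (where P''>0): P(-3)=-234, P(2)=16. Local minima of Q: Q(-4)=-128, Q(1)=-3.
So the global minimum of J is P(-3) + Q(-4) − 5 = -234 − 128 − 5 = -367, attained at (-3, -4).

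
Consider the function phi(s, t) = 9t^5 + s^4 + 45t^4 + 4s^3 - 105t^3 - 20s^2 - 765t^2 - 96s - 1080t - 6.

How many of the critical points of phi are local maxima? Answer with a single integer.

phi separates as a function of s plus a function of t, so ∇phi=0 decouples.
∂phi/∂s = 4(s - 3)(s + 2)(s + 4) = 0 at s ∈ {-4, -2, 3}; ∂phi/∂t = 45(t - 3)(t + 1)(t + 2)(t + 4) = 0 at t ∈ {-4, -2, -1, 3}.
The Hessian is diagonal: diag(phi_ss, phi_tt). Second derivatives: phi_ss(-4)=56, phi_ss(-2)=-40, phi_ss(3)=140; phi_tt(-4)=-1890, phi_tt(-2)=450, phi_tt(-1)=-540, phi_tt(3)=6300.
Local maxima occur where both diagonal entries negative: (-2, -4), (-2, -1). Count: 2.

2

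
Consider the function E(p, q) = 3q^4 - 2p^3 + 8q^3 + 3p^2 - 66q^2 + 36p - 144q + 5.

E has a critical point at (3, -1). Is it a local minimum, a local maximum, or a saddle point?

local maximum

The mixed partial ∂²E/∂p∂q is 0, so the Hessian at any point is diag(E_pp, E_qq) = diag(6(-2p + 1), 12(3q^2 + 4q - 11)).
At (3, -1): H = diag(-30, -144).
Both eigenvalues are negative, so H is negative definite: a local maximum.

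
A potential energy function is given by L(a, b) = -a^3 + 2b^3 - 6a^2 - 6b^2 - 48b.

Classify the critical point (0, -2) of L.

local maximum

The mixed partial ∂²L/∂a∂b is 0, so the Hessian at any point is diag(L_aa, L_bb) = diag(-6(a + 2), 12(b - 1)).
At (0, -2): H = diag(-12, -36).
Both eigenvalues are negative, so H is negative definite: a local maximum.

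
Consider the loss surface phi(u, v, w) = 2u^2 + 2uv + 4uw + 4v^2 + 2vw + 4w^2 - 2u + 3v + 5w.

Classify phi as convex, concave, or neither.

phi is quadratic, so its Hessian is the constant matrix H = [[4, 2, 4], [2, 8, 2], [4, 2, 8]].
Leading principal minors: 4, 28, 112.
All positive ⇒ H ≻ 0 ⇒ convex.

convex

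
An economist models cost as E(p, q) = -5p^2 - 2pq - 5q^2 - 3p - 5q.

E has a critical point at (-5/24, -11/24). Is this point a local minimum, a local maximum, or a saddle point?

The Hessian of E is constant: H = [[-10, -2], [-2, -10]].
det(H) = (-10)·(-10) − (-2)² = 96.
det(H) > 0 and tr(H) = -20 < 0, so H is negative definite and the point is a local maximum.

local maximum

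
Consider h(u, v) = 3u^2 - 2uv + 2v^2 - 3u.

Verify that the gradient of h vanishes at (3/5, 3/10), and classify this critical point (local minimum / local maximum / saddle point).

∇h = (6u - 2v - 3, -2u + 4v); substituting (3/5, 3/10) gives ∇h = (0, 0), so (3/5, 3/10) is indeed a critical point.
The Hessian of h is constant: H = [[6, -2], [-2, 4]].
det(H) = 6·4 − (-2)² = 20.
det(H) > 0 and tr(H) = 10 > 0, so H is positive definite and the point is a local minimum.

local minimum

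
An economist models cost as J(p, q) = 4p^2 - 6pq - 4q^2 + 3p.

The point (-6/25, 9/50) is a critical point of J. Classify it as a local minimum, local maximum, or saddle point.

saddle point

The Hessian of J is constant: H = [[8, -6], [-6, -8]].
det(H) = 8·(-8) − (-6)² = -100.
Since det(H) < 0, H is indefinite and the critical point is a saddle point.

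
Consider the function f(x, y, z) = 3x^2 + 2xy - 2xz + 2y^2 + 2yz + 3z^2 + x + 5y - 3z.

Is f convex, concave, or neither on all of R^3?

f is quadratic, so its Hessian is the constant matrix H = [[6, 2, -2], [2, 4, 2], [-2, 2, 6]].
Leading principal minors: 6, 20, 64.
All positive ⇒ H ≻ 0 ⇒ convex.

convex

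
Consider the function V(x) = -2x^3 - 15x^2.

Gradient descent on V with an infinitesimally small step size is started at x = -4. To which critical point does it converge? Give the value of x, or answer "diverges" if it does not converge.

V'(x) = -6x(x + 5), so V'(-4) = 24.
Gradient descent moves in the -V' direction, i.e. x is decreasing.
The nearest critical point in that direction is x = -5, where V'' = 30 > 0 (a local minimum). The iterate converges there.

-5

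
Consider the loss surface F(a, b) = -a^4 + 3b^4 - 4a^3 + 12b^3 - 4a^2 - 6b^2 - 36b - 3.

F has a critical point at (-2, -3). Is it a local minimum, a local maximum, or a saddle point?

The mixed partial ∂²F/∂a∂b is 0, so the Hessian at any point is diag(F_aa, F_bb) = diag(-4(3a^2 + 6a + 2), 12(3b^2 + 6b - 1)).
At (-2, -3): H = diag(-8, 96).
The eigenvalues have opposite signs, so H is indefinite: a saddle point.

saddle point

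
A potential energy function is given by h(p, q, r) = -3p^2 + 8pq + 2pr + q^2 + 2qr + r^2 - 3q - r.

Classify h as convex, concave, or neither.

h is quadratic, so its Hessian is the constant matrix H = [[-6, 8, 2], [8, 2, 2], [2, 2, 2]].
Leading principal minors: -6, -76, -72.
Neither pattern holds ⇒ H is indefinite ⇒ neither convex nor concave.

neither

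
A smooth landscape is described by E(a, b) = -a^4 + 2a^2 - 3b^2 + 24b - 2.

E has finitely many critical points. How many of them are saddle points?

E separates as a function of a plus a function of b, so ∇E=0 decouples.
∂E/∂a = -4a(a - 1)(a + 1) = 0 at a ∈ {-1, 0, 1}; ∂E/∂b = -6(b - 4) = 0 at b ∈ {4}.
The Hessian is diagonal: diag(E_aa, E_bb). Second derivatives: E_aa(-1)=-8, E_aa(0)=4, E_aa(1)=-8; E_bb(4)=-6.
Saddle points occur where the two diagonal entries have opposite signs: (0, 4). Count: 1.

1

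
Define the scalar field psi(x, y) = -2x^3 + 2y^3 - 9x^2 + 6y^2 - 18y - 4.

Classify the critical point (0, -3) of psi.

The mixed partial ∂²psi/∂x∂y is 0, so the Hessian at any point is diag(psi_xx, psi_yy) = diag(-6(2x + 3), 12(y + 1)).
At (0, -3): H = diag(-18, -24).
Both eigenvalues are negative, so H is negative definite: a local maximum.

local maximum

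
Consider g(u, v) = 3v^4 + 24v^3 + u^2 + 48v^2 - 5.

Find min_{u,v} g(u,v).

g(u,v) separates as P(u) + Q(v) − 5, so its minimum is min P + min Q − 5.
P'(u) = 2u vanishes at u ∈ {0}; Q'(v) = 12v(v + 2)(v + 4) vanishes at v ∈ {-4, -2, 0}.
Local minima of P (where P''>0): P(0)=0. Local minima of Q: Q(-4)=0, Q(0)=0.
So the global minimum of g is P(0) + Q(-4) − 5 = 0 + 0 − 5 = -5, attained at (0, -4).

-5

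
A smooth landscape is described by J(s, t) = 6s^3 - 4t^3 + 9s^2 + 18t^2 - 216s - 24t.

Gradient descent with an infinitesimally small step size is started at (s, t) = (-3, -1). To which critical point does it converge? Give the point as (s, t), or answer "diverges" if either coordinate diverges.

J is separable, so gradient descent decouples: s follows -∂J/∂s, t follows -∂J/∂t.
∂J/∂s = 18(s - 3)(s + 4); at s=-3 this is -108, so s increases.
∂J/∂t = -12(t - 2)(t - 1); at t=-1 this is -72, so t increases.
s converges to its nearest critical value 3 (a local min of the s-part); t converges to 1. The iterate converges to (3, 1).

(3, 1)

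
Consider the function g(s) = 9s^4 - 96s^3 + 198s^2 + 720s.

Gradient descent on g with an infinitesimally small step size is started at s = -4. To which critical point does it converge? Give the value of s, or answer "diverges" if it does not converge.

-1

g'(s) = 36(s - 5)(s - 4)(s + 1), so g'(-4) = -7776.
Gradient descent moves in the -g' direction, i.e. s is increasing.
The nearest critical point in that direction is s = -1, where g'' = 1080 > 0 (a local minimum). The iterate converges there.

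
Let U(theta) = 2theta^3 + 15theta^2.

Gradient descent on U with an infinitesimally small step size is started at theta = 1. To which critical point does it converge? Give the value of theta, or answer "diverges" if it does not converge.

0

U'(theta) = 6theta(theta + 5), so U'(1) = 36.
Gradient descent moves in the -U' direction, i.e. theta is decreasing.
The nearest critical point in that direction is theta = 0, where U'' = 30 > 0 (a local minimum). The iterate converges there.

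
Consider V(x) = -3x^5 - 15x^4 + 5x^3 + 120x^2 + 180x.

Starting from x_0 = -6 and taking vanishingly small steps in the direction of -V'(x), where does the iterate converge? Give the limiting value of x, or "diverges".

V'(x) = -15(x - 2)(x + 1)(x + 2)(x + 3), so V'(-6) = -7200.
Gradient descent moves in the -V' direction, i.e. x is increasing.
The nearest critical point in that direction is x = -3, where V'' = 150 > 0 (a local minimum). The iterate converges there.

-3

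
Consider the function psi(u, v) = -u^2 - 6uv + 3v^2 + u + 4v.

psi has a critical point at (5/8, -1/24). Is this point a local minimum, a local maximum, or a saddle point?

The Hessian of psi is constant: H = [[-2, -6], [-6, 6]].
det(H) = (-2)·6 − (-6)² = -48.
Since det(H) < 0, H is indefinite and the critical point is a saddle point.

saddle point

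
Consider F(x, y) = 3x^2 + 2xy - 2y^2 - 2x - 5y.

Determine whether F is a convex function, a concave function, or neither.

F is quadratic, so its Hessian is the constant matrix H = [[6, 2], [2, -4]].
det(H) = -28, tr(H) = 2.
det(H) < 0, so H is indefinite: neither convex nor concave.

neither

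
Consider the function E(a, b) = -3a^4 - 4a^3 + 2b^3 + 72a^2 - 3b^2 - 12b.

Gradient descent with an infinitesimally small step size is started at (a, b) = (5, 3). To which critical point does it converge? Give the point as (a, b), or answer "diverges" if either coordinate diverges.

E is separable, so gradient descent decouples: a follows -∂E/∂a, b follows -∂E/∂b.
∂E/∂a = -12a(a - 3)(a + 4); at a=5 this is -1080, so a increases.
∂E/∂b = 6(b - 2)(b + 1); at b=3 this is 24, so b decreases.
The a-coordinate has no critical point in that direction and runs off to infinity.

diverges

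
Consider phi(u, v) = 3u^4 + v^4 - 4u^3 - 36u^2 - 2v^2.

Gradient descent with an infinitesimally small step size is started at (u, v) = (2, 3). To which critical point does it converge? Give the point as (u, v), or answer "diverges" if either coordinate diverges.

(3, 1)

phi is separable, so gradient descent decouples: u follows -∂phi/∂u, v follows -∂phi/∂v.
∂phi/∂u = 12u(u - 3)(u + 2); at u=2 this is -96, so u increases.
∂phi/∂v = 4v(v - 1)(v + 1); at v=3 this is 96, so v decreases.
u converges to its nearest critical value 3 (a local min of the u-part); v converges to 1. The iterate converges to (3, 1).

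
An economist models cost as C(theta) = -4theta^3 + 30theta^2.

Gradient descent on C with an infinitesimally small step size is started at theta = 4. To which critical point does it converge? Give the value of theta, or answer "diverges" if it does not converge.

C'(theta) = -12theta(theta - 5), so C'(4) = 48.
Gradient descent moves in the -C' direction, i.e. theta is decreasing.
The nearest critical point in that direction is theta = 0, where C'' = 60 > 0 (a local minimum). The iterate converges there.

0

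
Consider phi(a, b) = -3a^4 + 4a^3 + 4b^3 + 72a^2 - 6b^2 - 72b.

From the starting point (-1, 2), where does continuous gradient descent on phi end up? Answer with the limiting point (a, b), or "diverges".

phi is separable, so gradient descent decouples: a follows -∂phi/∂a, b follows -∂phi/∂b.
∂phi/∂a = -12a(a - 4)(a + 3); at a=-1 this is -120, so a increases.
∂phi/∂b = 12(b - 3)(b + 2); at b=2 this is -48, so b increases.
a converges to its nearest critical value 0 (a local min of the a-part); b converges to 3. The iterate converges to (0, 3).

(0, 3)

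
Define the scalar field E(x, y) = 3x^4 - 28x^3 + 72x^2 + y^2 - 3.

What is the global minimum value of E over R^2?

-3

E(x,y) separates as P(x) + Q(y) − 3, so its minimum is min P + min Q − 3.
P'(x) = 12x(x - 4)(x - 3) vanishes at x ∈ {0, 3, 4}; Q'(y) = 2y vanishes at y ∈ {0}.
Local minima of P (where P''>0): P(0)=0, P(4)=128. Local minima of Q: Q(0)=0.
So the global minimum of E is P(0) + Q(0) − 3 = 0 + 0 − 3 = -3, attained at (0, 0).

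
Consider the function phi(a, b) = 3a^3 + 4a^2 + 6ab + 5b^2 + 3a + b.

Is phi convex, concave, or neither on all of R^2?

The term 3a^3 is cubic, so the Hessian is not constant.
∂²phi/∂a² = 18a + 8, which takes both signs as a varies (negative for sufficiently negative a). A diagonal entry of the Hessian changing sign means the Hessian is neither positive- nor negative-semidefinite on all of R^2.

neither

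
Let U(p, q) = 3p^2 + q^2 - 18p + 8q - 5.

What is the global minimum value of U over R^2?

U(p,q) separates as A(p) + B(q) − 5, so its minimum is min A + min B − 5.
A'(p) = 6p - 18 vanishes at p ∈ {3}; B'(q) = 2q + 8 vanishes at q ∈ {-4}.
Local minima of A (where A''>0): A(3)=-27. Local minima of B: B(-4)=-16.
So the global minimum of U is A(3) + B(-4) − 5 = -27 − 16 − 5 = -48, attained at (3, -4).

-48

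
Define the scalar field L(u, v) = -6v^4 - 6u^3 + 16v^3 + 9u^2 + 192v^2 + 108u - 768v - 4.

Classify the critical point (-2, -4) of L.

The mixed partial ∂²L/∂u∂v is 0, so the Hessian at any point is diag(L_uu, L_vv) = diag(18(-2u + 1), 24(-3v^2 + 4v + 16)).
At (-2, -4): H = diag(90, -1152).
The eigenvalues have opposite signs, so H is indefinite: a saddle point.

saddle point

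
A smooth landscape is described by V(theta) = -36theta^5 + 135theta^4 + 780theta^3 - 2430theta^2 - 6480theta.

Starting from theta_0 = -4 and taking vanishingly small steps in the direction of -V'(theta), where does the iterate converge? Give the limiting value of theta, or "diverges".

-3

V'(theta) = -180(theta - 4)(theta - 3)(theta + 1)(theta + 3), so V'(-4) = -30240.
Gradient descent moves in the -V' direction, i.e. theta is increasing.
The nearest critical point in that direction is theta = -3, where V'' = 15120 > 0 (a local minimum). The iterate converges there.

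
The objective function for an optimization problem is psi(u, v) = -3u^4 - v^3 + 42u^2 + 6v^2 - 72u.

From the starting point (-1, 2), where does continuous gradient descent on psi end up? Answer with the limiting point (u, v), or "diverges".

psi is separable, so gradient descent decouples: u follows -∂psi/∂u, v follows -∂psi/∂v.
∂psi/∂u = -12(u - 2)(u - 1)(u + 3); at u=-1 this is -144, so u increases.
∂psi/∂v = -3v(v - 4); at v=2 this is 12, so v decreases.
u converges to its nearest critical value 1 (a local min of the u-part); v converges to 0. The iterate converges to (1, 0).

(1, 0)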